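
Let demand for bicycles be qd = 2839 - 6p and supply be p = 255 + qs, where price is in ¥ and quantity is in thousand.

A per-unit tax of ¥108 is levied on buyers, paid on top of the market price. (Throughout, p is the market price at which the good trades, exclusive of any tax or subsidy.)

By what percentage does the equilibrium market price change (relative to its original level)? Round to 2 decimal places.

-20.94

Original equilibrium: 2839 - 6p = p - 255 gives 3094 = 7p, so p = 442 and q = 187.
Since buyers pay the price plus the tax, the effective demand curve becomes qd = 2191 - 6p.
Equate the new curves: 2191 - 6p = p - 255, giving 2446 = 7p, p = 2446/7 ≈ 349.4286, q = 661/7 ≈ 94.4286.
%Δp = (349.4286 − 442) / 442 × 100 = -20.94%.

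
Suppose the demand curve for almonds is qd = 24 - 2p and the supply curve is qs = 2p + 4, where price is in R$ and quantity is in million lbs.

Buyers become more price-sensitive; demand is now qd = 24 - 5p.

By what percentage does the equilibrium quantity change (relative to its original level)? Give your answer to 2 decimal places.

-30.61

Original equilibrium: 24 - 2p = 2p + 4 gives 20 = 4p, so p = 5 and q = 14.
After the shift, demand is qd = 24 - 5p and supply is qs = 2p + 4.
Clearing the new market: 24 - 5p = 2p + 4, so p = 20/7 ≈ 2.8571 and q = 68/7 ≈ 9.7143.
%Δq = (9.7143 − 14) / 14 × 100 = -30.61%.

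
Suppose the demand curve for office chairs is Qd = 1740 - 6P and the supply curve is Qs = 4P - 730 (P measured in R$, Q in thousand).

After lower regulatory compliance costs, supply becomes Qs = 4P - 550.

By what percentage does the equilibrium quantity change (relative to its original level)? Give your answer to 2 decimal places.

Initially, 1740 - 6P = 4P - 730, so 2470 = 10P and P = 247, Q = 258.
With the change applied: demand Qd = 1740 - 6P, supply Qs = 4P - 550.
Setting them equal: 1740 - 6P = 4P - 550 → 2290 = 10P, so P = 229 and Q = 366.
%ΔQ = (366 − 258) / 258 × 100 = +41.86%.

+41.86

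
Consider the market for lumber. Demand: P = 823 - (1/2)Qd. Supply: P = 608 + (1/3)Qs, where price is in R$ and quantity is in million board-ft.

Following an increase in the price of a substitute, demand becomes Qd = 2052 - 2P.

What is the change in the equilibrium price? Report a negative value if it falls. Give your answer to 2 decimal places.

Original equilibrium: 1646 - 2P = 3P - 1824 gives 3470 = 5P, so P = 694 and Q = 258.
With the change applied: demand Qd = 2052 - 2P, supply Qs = 3P - 1824.
New equilibrium: 2052 - 2P = 3P - 1824 ⇒ 3876 = 5P ⇒ P = 775.2, Q = 501.6.
ΔP = 775.2 − 694 = +81.20.

+81.20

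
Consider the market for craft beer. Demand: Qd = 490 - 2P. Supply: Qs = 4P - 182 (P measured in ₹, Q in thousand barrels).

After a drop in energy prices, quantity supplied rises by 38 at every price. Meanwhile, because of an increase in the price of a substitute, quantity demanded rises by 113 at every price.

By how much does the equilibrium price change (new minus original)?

+12.5

Original equilibrium: 490 - 2P = 4P - 182 gives 672 = 6P, so P = 112 and Q = 266.
The shock moves the curves to Qd = 603 - 2P and Qs = 4P - 144.
New equilibrium: 603 - 2P = 4P - 144 ⇒ 747 = 6P ⇒ P = 124.5, Q = 354.
ΔP = 124.5 − 112 = +12.5.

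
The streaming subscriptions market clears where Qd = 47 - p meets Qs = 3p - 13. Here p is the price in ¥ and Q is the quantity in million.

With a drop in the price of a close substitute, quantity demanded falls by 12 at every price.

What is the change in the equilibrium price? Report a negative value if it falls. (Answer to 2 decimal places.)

-3.00

Before the shock: 47 - p = 3p - 13 ⇒ 60 = 4p ⇒ p = 15, Q = 32.
With the change applied: demand Qd = 35 - p, supply Qs = 3p - 13.
Equate the new curves: 35 - p = 3p - 13, giving 48 = 4p, p = 12, Q = 23.
Δp = 12 − 15 = -3.00.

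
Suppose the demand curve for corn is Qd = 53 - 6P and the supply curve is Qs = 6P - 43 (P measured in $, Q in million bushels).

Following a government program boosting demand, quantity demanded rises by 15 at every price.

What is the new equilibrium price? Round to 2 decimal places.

9.25

Original equilibrium: 53 - 6P = 6P - 43 gives 96 = 12P, so P = 8 and Q = 5.
After the shift, demand is Qd = 68 - 6P and supply is Qs = 6P - 43.
Clearing the new market: 68 - 6P = 6P - 43, so P = 9.25 and Q = 12.5.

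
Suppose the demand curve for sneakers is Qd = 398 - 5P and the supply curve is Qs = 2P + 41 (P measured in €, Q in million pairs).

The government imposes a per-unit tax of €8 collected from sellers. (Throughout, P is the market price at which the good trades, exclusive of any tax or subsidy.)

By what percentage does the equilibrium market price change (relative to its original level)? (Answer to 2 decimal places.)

+4.48

Original equilibrium: 398 - 5P = 2P + 41 gives 357 = 7P, so P = 51 and Q = 143.
Since sellers keep the price net of the tax, the effective supply curve becomes Qs = 2P + 25.
Equate the new curves: 398 - 5P = 2P + 25, giving 373 = 7P, P = 373/7 ≈ 53.2857, Q = 921/7 ≈ 131.5714.
%ΔP = (53.2857 − 51) / 51 × 100 = +4.48%.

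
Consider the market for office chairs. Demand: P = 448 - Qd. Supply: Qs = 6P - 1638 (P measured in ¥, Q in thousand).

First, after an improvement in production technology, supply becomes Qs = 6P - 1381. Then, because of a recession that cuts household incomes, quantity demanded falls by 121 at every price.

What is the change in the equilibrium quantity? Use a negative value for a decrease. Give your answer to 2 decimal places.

-67.00

Original equilibrium: 448 - P = 6P - 1638 gives 2086 = 7P, so P = 298 and Q = 150.
After the shift, demand is Qd = 327 - P and supply is Qs = 6P - 1381.
Clearing the new market: 327 - P = 6P - 1381, so P = 244 and Q = 83.
ΔQ = 83 − 150 = -67.00.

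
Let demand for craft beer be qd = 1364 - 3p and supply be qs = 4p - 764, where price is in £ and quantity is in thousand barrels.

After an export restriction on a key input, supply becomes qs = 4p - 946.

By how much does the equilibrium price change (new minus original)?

Before the shock: 1364 - 3p = 4p - 764 ⇒ 2128 = 7p ⇒ p = 304, q = 452.
After the shift, demand is qd = 1364 - 3p and supply is qs = 4p - 946.
New equilibrium: 1364 - 3p = 4p - 946 ⇒ 2310 = 7p ⇒ p = 330, q = 374.
Δp = 330 − 304 = +26.

+26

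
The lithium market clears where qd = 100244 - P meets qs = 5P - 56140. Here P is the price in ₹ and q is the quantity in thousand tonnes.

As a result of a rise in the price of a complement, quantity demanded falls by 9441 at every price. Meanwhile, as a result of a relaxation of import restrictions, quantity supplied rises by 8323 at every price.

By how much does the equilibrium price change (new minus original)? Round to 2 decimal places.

Initially, 100244 - P = 5P - 56140, so 156384 = 6P and P = 26064, q = 74180.
With the change applied: demand qd = 90803 - P, supply qs = 5P - 47817.
Equate the new curves: 90803 - P = 5P - 47817, giving 138620 = 6P, P = 69310/3 ≈ 23103.3333, q = 203099/3 ≈ 67699.6667.
ΔP = 23103.3333 − 26064 = -2960.67.

-2960.67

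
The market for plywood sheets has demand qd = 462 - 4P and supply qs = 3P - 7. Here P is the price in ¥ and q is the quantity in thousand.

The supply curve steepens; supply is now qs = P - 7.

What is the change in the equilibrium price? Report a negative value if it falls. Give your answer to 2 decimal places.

Initially, 462 - 4P = 3P - 7, so 469 = 7P and P = 67, q = 194.
With the change applied: demand qd = 462 - 4P, supply qs = P - 7.
Clearing the new market: 462 - 4P = P - 7, so P = 93.8 and q = 86.8.
ΔP = 93.8 − 67 = +26.80.

+26.80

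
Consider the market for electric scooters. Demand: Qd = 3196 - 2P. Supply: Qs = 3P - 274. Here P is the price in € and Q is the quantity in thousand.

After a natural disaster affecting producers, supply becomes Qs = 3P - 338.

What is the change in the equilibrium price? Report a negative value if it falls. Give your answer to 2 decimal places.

Original equilibrium: 3196 - 2P = 3P - 274 gives 3470 = 5P, so P = 694 and Q = 1808.
With the change applied: demand Qd = 3196 - 2P, supply Qs = 3P - 338.
Setting them equal: 3196 - 2P = 3P - 338 → 3534 = 5P, so P = 706.8 and Q = 1782.4.
ΔP = 706.8 − 694 = +12.80.

+12.80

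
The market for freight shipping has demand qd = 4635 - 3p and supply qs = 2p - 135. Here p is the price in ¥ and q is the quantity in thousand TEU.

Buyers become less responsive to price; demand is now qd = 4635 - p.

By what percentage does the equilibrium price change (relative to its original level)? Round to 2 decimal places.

+66.67

Solve the original market: 4635 - 3p = 2p - 135, hence p = 954 and q = 1773.
After the shift, demand is qd = 4635 - p and supply is qs = 2p - 135.
Equate the new curves: 4635 - p = 2p - 135, giving 4770 = 3p, p = 1590, q = 3045.
%Δp = (1590 − 954) / 954 × 100 = +66.67%.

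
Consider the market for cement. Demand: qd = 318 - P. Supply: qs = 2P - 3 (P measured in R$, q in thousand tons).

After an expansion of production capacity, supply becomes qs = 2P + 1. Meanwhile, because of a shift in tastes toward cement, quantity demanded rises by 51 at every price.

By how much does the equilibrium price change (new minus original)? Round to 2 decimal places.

+15.67

Solve the original market: 318 - P = 2P - 3, hence P = 107 and q = 211.
After the shift, demand is qd = 369 - P and supply is qs = 2P + 1.
Setting them equal: 369 - P = 2P + 1 → 368 = 3P, so P = 368/3 ≈ 122.6667 and q = 739/3 ≈ 246.3333.
ΔP = 122.6667 − 107 = +15.67.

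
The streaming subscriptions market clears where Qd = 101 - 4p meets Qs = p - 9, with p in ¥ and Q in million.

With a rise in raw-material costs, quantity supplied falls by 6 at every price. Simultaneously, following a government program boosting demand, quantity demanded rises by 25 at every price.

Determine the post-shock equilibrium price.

28.2

Initially, 101 - 4p = p - 9, so 110 = 5p and p = 22, Q = 13.
After the shift, demand is Qd = 126 - 4p and supply is Qs = p - 15.
Clearing the new market: 126 - 4p = p - 15, so p = 28.2 and Q = 13.2.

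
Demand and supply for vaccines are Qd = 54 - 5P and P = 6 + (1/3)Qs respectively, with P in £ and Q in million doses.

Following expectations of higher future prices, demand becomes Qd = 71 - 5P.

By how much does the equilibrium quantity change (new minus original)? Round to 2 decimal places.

Solve the original market: 54 - 5P = 3P - 18, hence P = 9 and Q = 9.
With the change applied: demand Qd = 71 - 5P, supply Qs = 3P - 18.
Equate the new curves: 71 - 5P = 3P - 18, giving 89 = 8P, P = 11.125, Q = 15.375.
ΔQ = 15.375 − 9 = +6.38.

+6.38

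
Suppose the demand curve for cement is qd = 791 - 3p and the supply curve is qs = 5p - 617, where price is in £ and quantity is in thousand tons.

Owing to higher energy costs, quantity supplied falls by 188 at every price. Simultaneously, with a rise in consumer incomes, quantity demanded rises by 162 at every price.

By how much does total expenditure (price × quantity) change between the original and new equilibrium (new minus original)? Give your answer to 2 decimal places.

Initially, 791 - 3p = 5p - 617, so 1408 = 8p and p = 176, q = 263.
With the change applied: demand qd = 953 - 3p, supply qs = 5p - 805.
New equilibrium: 953 - 3p = 5p - 805 ⇒ 1758 = 8p ⇒ p = 219.75, q = 293.75.
Expenditure moves from 176×263 = 46288 to 219.75×293.75 = 64551.5625; change = +18263.56.

+18263.56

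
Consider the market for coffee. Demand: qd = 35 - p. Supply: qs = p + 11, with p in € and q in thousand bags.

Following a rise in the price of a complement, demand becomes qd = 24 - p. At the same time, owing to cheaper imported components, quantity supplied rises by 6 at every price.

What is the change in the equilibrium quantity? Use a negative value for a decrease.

Before the shock: 35 - p = p + 11 ⇒ 24 = 2p ⇒ p = 12, q = 23.
The shock moves the curves to qd = 24 - p and qs = p + 17.
Setting them equal: 24 - p = p + 17 → 7 = 2p, so p = 3.5 and q = 20.5.
Δq = 20.5 − 23 = -2.5.

-2.5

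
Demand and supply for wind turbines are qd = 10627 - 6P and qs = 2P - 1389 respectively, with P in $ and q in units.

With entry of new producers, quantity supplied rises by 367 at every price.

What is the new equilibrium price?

Original equilibrium: 10627 - 6P = 2P - 1389 gives 12016 = 8P, so P = 1502 and q = 1615.
The shock moves the curves to qd = 10627 - 6P and qs = 2P - 1022.
New equilibrium: 10627 - 6P = 2P - 1022 ⇒ 11649 = 8P ⇒ P = 1456.125, q = 1890.25.

1456.125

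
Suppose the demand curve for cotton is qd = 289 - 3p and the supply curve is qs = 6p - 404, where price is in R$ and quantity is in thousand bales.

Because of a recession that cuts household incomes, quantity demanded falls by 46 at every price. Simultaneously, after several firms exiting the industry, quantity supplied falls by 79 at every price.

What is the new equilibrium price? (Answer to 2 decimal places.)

80.67

Solve the original market: 289 - 3p = 6p - 404, hence p = 77 and q = 58.
After the shift, demand is qd = 243 - 3p and supply is qs = 6p - 483.
Clearing the new market: 243 - 3p = 6p - 483, so p = 242/3 ≈ 80.6667 and q = 1.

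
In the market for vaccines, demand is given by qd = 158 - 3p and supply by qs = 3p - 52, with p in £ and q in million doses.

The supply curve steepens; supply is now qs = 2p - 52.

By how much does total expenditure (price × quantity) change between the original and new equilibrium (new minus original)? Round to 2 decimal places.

-511.00

Before the shock: 158 - 3p = 3p - 52 ⇒ 210 = 6p ⇒ p = 35, q = 53.
The shock moves the curves to qd = 158 - 3p and qs = 2p - 52.
Equate the new curves: 158 - 3p = 2p - 52, giving 210 = 5p, p = 42, q = 32.
Expenditure moves from 35×53 = 1855 to 42×32 = 1344; change = -511.00.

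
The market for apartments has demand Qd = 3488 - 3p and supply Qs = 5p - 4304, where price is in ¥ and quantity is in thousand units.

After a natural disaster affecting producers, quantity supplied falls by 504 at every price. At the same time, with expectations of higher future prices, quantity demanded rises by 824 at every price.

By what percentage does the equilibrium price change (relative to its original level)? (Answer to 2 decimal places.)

Solve the original market: 3488 - 3p = 5p - 4304, hence p = 974 and Q = 566.
With the change applied: demand Qd = 4312 - 3p, supply Qs = 5p - 4808.
Clearing the new market: 4312 - 3p = 5p - 4808, so p = 1140 and Q = 892.
%Δp = (1140 − 974) / 974 × 100 = +17.04%.

+17.04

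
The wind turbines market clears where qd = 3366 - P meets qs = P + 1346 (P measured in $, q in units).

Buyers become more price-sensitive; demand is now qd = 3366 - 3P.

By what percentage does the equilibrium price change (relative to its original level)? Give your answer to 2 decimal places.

-50.00

Solve the original market: 3366 - P = P + 1346, hence P = 1010 and q = 2356.
The new curves are qd = 3366 - 3P (demand) and qs = P + 1346 (supply).
Clearing the new market: 3366 - 3P = P + 1346, so P = 505 and q = 1851.
%ΔP = (505 − 1010) / 1010 × 100 = -50.00%.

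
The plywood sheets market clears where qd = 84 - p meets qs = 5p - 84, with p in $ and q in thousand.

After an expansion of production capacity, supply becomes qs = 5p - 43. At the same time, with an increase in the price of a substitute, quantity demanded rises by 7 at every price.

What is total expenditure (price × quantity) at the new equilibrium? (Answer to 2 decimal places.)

Solve the original market: 84 - p = 5p - 84, hence p = 28 and q = 56.
With the change applied: demand qd = 91 - p, supply qs = 5p - 43.
Equate the new curves: 91 - p = 5p - 43, giving 134 = 6p, p = 67/3 ≈ 22.3333, q = 206/3 ≈ 68.6667.
New expenditure = 22.3333 × 68.6667 = 1533.56.

1533.56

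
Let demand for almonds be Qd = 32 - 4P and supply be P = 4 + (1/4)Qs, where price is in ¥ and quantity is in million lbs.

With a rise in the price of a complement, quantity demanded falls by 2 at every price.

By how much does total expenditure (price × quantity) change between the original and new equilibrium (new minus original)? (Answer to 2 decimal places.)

-7.75

Before the shock: 32 - 4P = 4P - 16 ⇒ 48 = 8P ⇒ P = 6, Q = 8.
The new curves are Qd = 30 - 4P (demand) and Qs = 4P - 16 (supply).
Clearing the new market: 30 - 4P = 4P - 16, so P = 5.75 and Q = 7.
Expenditure moves from 6×8 = 48 to 5.75×7 = 40.25; change = -7.75.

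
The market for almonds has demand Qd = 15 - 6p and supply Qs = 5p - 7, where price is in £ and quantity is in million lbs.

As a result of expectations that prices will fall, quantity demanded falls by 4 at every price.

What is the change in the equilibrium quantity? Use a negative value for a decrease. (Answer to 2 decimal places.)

-1.82

Before the shock: 15 - 6p = 5p - 7 ⇒ 22 = 11p ⇒ p = 2, Q = 3.
The new curves are Qd = 11 - 6p (demand) and Qs = 5p - 7 (supply).
Setting them equal: 11 - 6p = 5p - 7 → 18 = 11p, so p = 18/11 ≈ 1.6364 and Q = 13/11 ≈ 1.1818.
ΔQ = 1.1818 − 3 = -1.82.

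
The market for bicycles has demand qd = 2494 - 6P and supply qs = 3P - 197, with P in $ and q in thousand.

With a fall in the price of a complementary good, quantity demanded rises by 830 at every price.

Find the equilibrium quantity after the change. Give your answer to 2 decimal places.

Before the shock: 2494 - 6P = 3P - 197 ⇒ 2691 = 9P ⇒ P = 299, q = 700.
The shock moves the curves to qd = 3324 - 6P and qs = 3P - 197.
Clearing the new market: 3324 - 6P = 3P - 197, so P = 3521/9 ≈ 391.2222 and q = 2930/3 ≈ 976.6667.

976.67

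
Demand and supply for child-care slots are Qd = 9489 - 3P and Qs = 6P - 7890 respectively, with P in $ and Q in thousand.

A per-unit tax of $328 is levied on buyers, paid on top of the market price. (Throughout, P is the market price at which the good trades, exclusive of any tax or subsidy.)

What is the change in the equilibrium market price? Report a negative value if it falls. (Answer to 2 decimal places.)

Initially, 9489 - 3P = 6P - 7890, so 17379 = 9P and P = 1931, Q = 3696.
Since buyers pay the price plus the tax, the effective demand curve becomes Qd = 8505 - 3P.
Setting them equal: 8505 - 3P = 6P - 7890 → 16395 = 9P, so P = 5465/3 ≈ 1821.6667 and Q = 3040.
ΔP = 1821.6667 − 1931 = -109.33.

-109.33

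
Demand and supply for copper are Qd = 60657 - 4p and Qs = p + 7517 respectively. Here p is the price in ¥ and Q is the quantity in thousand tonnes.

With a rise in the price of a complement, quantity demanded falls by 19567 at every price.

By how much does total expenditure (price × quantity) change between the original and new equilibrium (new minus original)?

-97285558.64

Original equilibrium: 60657 - 4p = p + 7517 gives 53140 = 5p, so p = 10628 and Q = 18145.
The new curves are Qd = 41090 - 4p (demand) and Qs = p + 7517 (supply).
Setting them equal: 41090 - 4p = p + 7517 → 33573 = 5p, so p = 6714.6 and Q = 14231.6.
Expenditure moves from 10628×18145 = 192845060 to 6714.6×14231.6 = 95559501.36; change = -97285558.64.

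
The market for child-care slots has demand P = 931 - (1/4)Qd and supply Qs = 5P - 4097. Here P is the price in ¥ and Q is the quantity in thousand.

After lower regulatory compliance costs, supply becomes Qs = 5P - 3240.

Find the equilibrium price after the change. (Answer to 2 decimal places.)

Solve the original market: 3724 - 4P = 5P - 4097, hence P = 869 and Q = 248.
With the change applied: demand Qd = 3724 - 4P, supply Qs = 5P - 3240.
Setting them equal: 3724 - 4P = 5P - 3240 → 6964 = 9P, so P = 6964/9 ≈ 773.7778 and Q = 5660/9 ≈ 628.8889.

773.78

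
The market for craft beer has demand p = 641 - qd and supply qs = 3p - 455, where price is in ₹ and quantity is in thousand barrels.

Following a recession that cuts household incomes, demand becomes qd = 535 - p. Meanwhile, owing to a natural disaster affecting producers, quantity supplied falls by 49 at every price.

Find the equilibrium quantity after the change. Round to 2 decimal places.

275.25

Before the shock: 641 - p = 3p - 455 ⇒ 1096 = 4p ⇒ p = 274, q = 367.
After the shift, demand is qd = 535 - p and supply is qs = 3p - 504.
Equate the new curves: 535 - p = 3p - 504, giving 1039 = 4p, p = 259.75, q = 275.25.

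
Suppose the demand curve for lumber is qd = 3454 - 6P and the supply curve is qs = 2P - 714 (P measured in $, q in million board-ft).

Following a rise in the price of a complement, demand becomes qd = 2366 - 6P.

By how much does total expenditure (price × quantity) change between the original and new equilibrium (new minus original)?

-149328

Before the shock: 3454 - 6P = 2P - 714 ⇒ 4168 = 8P ⇒ P = 521, q = 328.
The shock moves the curves to qd = 2366 - 6P and qs = 2P - 714.
New equilibrium: 2366 - 6P = 2P - 714 ⇒ 3080 = 8P ⇒ P = 385, q = 56.
Expenditure moves from 521×328 = 170888 to 385×56 = 21560; change = -149328.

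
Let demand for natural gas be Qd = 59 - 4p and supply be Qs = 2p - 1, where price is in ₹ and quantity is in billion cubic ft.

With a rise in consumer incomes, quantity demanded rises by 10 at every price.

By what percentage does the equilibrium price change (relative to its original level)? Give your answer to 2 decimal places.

Solve the original market: 59 - 4p = 2p - 1, hence p = 10 and Q = 19.
The shock moves the curves to Qd = 69 - 4p and Qs = 2p - 1.
Setting them equal: 69 - 4p = 2p - 1 → 70 = 6p, so p = 35/3 ≈ 11.6667 and Q = 67/3 ≈ 22.3333.
%Δp = (11.6667 − 10) / 10 × 100 = +16.67%.

+16.67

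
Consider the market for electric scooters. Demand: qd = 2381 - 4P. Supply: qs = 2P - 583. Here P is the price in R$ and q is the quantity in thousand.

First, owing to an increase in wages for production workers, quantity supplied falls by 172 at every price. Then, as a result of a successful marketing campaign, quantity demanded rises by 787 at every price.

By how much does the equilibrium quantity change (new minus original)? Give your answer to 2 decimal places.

+147.67

Before the shock: 2381 - 4P = 2P - 583 ⇒ 2964 = 6P ⇒ P = 494, q = 405.
The shock moves the curves to qd = 3168 - 4P and qs = 2P - 755.
Setting them equal: 3168 - 4P = 2P - 755 → 3923 = 6P, so P = 3923/6 ≈ 653.8333 and q = 1658/3 ≈ 552.6667.
Δq = 552.6667 − 405 = +147.67.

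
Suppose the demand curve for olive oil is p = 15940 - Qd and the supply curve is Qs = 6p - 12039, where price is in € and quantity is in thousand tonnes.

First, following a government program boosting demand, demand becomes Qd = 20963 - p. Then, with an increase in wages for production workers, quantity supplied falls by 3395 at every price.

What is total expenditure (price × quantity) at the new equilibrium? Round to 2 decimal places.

Solve the original market: 15940 - p = 6p - 12039, hence p = 3997 and Q = 11943.
The new curves are Qd = 20963 - p (demand) and Qs = 6p - 15434 (supply).
Equate the new curves: 20963 - p = 6p - 15434, giving 36397 = 7p, p = 36397/7 ≈ 5199.5714, Q = 110344/7 ≈ 15763.4286.
New expenditure = 5199.5714 × 15763.4286 = 81963072.82.

81963072.82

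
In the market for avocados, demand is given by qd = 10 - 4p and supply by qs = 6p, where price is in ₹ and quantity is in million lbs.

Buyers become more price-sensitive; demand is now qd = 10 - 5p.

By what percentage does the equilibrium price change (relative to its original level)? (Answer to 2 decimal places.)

-9.09

Original equilibrium: 10 - 4p = 6p gives 10 = 10p, so p = 1 and q = 6.
With the change applied: demand qd = 10 - 5p, supply qs = 6p.
New equilibrium: 10 - 5p = 6p ⇒ 10 = 11p ⇒ p = 10/11 ≈ 0.9091, q = 60/11 ≈ 5.4545.
%Δp = (0.9091 − 1) / 1 × 100 = -9.09%.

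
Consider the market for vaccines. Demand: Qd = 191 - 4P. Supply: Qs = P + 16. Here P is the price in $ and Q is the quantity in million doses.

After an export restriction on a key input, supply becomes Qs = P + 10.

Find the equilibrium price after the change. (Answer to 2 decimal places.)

36.20

Solve the original market: 191 - 4P = P + 16, hence P = 35 and Q = 51.
With the change applied: demand Qd = 191 - 4P, supply Qs = P + 10.
Clearing the new market: 191 - 4P = P + 10, so P = 36.2 and Q = 46.2.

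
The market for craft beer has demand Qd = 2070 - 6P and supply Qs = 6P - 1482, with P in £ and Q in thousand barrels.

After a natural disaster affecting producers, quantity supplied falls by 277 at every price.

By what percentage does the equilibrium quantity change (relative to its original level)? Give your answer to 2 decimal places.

-47.11

Solve the original market: 2070 - 6P = 6P - 1482, hence P = 296 and Q = 294.
After the shift, demand is Qd = 2070 - 6P and supply is Qs = 6P - 1759.
Setting them equal: 2070 - 6P = 6P - 1759 → 3829 = 12P, so P = 3829/12 ≈ 319.0833 and Q = 155.5.
%ΔQ = (155.5 − 294) / 294 × 100 = -47.11%.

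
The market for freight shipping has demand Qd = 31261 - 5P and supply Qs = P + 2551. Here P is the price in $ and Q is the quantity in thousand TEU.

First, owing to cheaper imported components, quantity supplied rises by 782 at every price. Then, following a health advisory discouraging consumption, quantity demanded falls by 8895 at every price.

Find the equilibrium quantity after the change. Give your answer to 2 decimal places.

Before the shock: 31261 - 5P = P + 2551 ⇒ 28710 = 6P ⇒ P = 4785, Q = 7336.
The shock moves the curves to Qd = 22366 - 5P and Qs = P + 3333.
Equate the new curves: 22366 - 5P = P + 3333, giving 19033 = 6P, P = 19033/6 ≈ 3172.1667, Q = 39031/6 ≈ 6505.1667.

6505.17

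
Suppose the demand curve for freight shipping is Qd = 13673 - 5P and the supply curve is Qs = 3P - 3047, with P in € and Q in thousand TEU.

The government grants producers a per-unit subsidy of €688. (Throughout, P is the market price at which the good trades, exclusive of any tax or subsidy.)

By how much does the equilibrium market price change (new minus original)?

-258

Before the shock: 13673 - 5P = 3P - 3047 ⇒ 16720 = 8P ⇒ P = 2090, Q = 3223.
Since sellers receive the price plus the subsidy, the effective supply curve becomes Qs = 3P - 983.
New equilibrium: 13673 - 5P = 3P - 983 ⇒ 14656 = 8P ⇒ P = 1832, Q = 4513.
ΔP = 1832 − 2090 = -258.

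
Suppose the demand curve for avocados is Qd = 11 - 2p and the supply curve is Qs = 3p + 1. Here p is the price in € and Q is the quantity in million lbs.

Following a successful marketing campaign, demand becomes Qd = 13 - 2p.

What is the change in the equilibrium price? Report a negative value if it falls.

+0.4

Original equilibrium: 11 - 2p = 3p + 1 gives 10 = 5p, so p = 2 and Q = 7.
The shock moves the curves to Qd = 13 - 2p and Qs = 3p + 1.
Equate the new curves: 13 - 2p = 3p + 1, giving 12 = 5p, p = 2.4, Q = 8.2.
Δp = 2.4 − 2 = +0.4.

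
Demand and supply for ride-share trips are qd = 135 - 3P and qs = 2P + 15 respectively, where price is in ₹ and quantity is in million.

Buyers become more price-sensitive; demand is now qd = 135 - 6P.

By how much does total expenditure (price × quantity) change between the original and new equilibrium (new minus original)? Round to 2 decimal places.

-837.00

Initially, 135 - 3P = 2P + 15, so 120 = 5P and P = 24, q = 63.
The new curves are qd = 135 - 6P (demand) and qs = 2P + 15 (supply).
Clearing the new market: 135 - 6P = 2P + 15, so P = 15 and q = 45.
Expenditure moves from 24×63 = 1512 to 15×45 = 675; change = -837.00.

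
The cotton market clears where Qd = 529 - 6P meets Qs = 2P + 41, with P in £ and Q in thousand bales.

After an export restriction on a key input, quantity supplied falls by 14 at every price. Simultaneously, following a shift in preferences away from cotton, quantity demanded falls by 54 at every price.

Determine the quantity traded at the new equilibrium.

139

Solve the original market: 529 - 6P = 2P + 41, hence P = 61 and Q = 163.
After the shift, demand is Qd = 475 - 6P and supply is Qs = 2P + 27.
Clearing the new market: 475 - 6P = 2P + 27, so P = 56 and Q = 139.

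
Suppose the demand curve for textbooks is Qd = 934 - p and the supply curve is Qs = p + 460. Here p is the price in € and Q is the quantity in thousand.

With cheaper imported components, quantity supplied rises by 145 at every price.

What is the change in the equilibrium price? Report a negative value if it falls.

Original equilibrium: 934 - p = p + 460 gives 474 = 2p, so p = 237 and Q = 697.
After the shift, demand is Qd = 934 - p and supply is Qs = p + 605.
Equate the new curves: 934 - p = p + 605, giving 329 = 2p, p = 164.5, Q = 769.5.
Δp = 164.5 − 237 = -72.5.

-72.5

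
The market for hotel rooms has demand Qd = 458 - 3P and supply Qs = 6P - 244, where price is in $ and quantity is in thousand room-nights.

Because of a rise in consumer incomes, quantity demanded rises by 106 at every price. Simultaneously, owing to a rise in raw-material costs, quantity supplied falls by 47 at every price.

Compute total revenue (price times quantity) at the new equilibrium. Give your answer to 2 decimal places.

Solve the original market: 458 - 3P = 6P - 244, hence P = 78 and Q = 224.
With the change applied: demand Qd = 564 - 3P, supply Qs = 6P - 291.
Clearing the new market: 564 - 3P = 6P - 291, so P = 95 and Q = 279.
New expenditure = 95 × 279 = 26505.00.

26505.00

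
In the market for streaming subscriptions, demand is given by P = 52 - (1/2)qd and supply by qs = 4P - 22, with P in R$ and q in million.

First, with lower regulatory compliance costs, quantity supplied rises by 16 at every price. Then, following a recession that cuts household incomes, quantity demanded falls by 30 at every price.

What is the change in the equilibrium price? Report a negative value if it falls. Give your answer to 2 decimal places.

Before the shock: 104 - 2P = 4P - 22 ⇒ 126 = 6P ⇒ P = 21, q = 62.
The new curves are qd = 74 - 2P (demand) and qs = 4P - 6 (supply).
Equate the new curves: 74 - 2P = 4P - 6, giving 80 = 6P, P = 40/3 ≈ 13.3333, q = 142/3 ≈ 47.3333.
ΔP = 13.3333 − 21 = -7.67.

-7.67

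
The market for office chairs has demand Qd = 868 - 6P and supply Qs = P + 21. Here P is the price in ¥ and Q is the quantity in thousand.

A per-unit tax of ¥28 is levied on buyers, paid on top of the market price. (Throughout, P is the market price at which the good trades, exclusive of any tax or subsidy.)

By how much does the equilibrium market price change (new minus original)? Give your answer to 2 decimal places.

-24.00

Solve the original market: 868 - 6P = P + 21, hence P = 121 and Q = 142.
Since buyers pay the price plus the tax, the effective demand curve becomes Qd = 700 - 6P.
Setting them equal: 700 - 6P = P + 21 → 679 = 7P, so P = 97 and Q = 118.
ΔP = 97 − 121 = -24.00.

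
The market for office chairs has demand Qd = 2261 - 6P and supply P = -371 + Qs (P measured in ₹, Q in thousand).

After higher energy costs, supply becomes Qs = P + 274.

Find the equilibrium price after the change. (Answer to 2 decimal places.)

283.86

Original equilibrium: 2261 - 6P = P + 371 gives 1890 = 7P, so P = 270 and Q = 641.
The shock moves the curves to Qd = 2261 - 6P and Qs = P + 274.
New equilibrium: 2261 - 6P = P + 274 ⇒ 1987 = 7P ⇒ P = 1987/7 ≈ 283.8571, Q = 3905/7 ≈ 557.8571.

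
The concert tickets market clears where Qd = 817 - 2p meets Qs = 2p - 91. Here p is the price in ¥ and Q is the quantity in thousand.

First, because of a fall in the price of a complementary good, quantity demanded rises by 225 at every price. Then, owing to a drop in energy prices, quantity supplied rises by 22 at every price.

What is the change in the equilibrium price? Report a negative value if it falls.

Solve the original market: 817 - 2p = 2p - 91, hence p = 227 and Q = 363.
The shock moves the curves to Qd = 1042 - 2p and Qs = 2p - 69.
Clearing the new market: 1042 - 2p = 2p - 69, so p = 277.75 and Q = 486.5.
Δp = 277.75 − 227 = +50.75.

+50.75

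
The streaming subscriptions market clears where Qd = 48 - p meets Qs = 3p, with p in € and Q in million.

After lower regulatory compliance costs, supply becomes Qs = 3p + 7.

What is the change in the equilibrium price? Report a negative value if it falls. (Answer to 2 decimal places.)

Before the shock: 48 - p = 3p ⇒ 48 = 4p ⇒ p = 12, Q = 36.
With the change applied: demand Qd = 48 - p, supply Qs = 3p + 7.
Equate the new curves: 48 - p = 3p + 7, giving 41 = 4p, p = 10.25, Q = 37.75.
Δp = 10.25 − 12 = -1.75.

-1.75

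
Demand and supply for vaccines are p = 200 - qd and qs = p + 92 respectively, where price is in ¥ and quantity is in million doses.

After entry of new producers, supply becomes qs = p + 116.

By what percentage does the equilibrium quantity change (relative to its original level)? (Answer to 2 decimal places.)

Solve the original market: 200 - p = p + 92, hence p = 54 and q = 146.
With the change applied: demand qd = 200 - p, supply qs = p + 116.
Setting them equal: 200 - p = p + 116 → 84 = 2p, so p = 42 and q = 158.
%Δq = (158 − 146) / 146 × 100 = +8.22%.

+8.22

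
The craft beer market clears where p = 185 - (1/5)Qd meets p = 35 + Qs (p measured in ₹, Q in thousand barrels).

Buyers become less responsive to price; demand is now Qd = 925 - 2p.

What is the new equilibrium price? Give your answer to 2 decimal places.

320.00

Initially, 925 - 5p = p - 35, so 960 = 6p and p = 160, Q = 125.
After the shift, demand is Qd = 925 - 2p and supply is Qs = p - 35.
Equate the new curves: 925 - 2p = p - 35, giving 960 = 3p, p = 320, Q = 285.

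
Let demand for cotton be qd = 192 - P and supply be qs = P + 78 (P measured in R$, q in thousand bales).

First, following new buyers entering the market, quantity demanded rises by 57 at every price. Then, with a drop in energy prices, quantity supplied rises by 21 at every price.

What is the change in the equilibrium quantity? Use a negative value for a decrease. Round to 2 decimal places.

+39.00

Before the shock: 192 - P = P + 78 ⇒ 114 = 2P ⇒ P = 57, q = 135.
The shock moves the curves to qd = 249 - P and qs = P + 99.
New equilibrium: 249 - P = P + 99 ⇒ 150 = 2P ⇒ P = 75, q = 174.
Δq = 174 − 135 = +39.00.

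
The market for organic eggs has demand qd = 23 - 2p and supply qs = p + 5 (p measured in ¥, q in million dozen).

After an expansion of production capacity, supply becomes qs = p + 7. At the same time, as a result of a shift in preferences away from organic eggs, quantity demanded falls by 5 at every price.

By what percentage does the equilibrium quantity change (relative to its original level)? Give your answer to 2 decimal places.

-3.03

Before the shock: 23 - 2p = p + 5 ⇒ 18 = 3p ⇒ p = 6, q = 11.
The shock moves the curves to qd = 18 - 2p and qs = p + 7.
Equate the new curves: 18 - 2p = p + 7, giving 11 = 3p, p = 11/3 ≈ 3.6667, q = 32/3 ≈ 10.6667.
%Δq = (10.6667 − 11) / 11 × 100 = -3.03%.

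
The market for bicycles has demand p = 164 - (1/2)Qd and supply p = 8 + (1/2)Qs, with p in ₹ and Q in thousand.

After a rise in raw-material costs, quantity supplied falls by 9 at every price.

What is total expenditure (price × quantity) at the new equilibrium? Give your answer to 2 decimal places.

13369.88

Initially, 328 - 2p = 2p - 16, so 344 = 4p and p = 86, Q = 156.
After the shift, demand is Qd = 328 - 2p and supply is Qs = 2p - 25.
New equilibrium: 328 - 2p = 2p - 25 ⇒ 353 = 4p ⇒ p = 88.25, Q = 151.5.
New expenditure = 88.25 × 151.5 = 13369.88.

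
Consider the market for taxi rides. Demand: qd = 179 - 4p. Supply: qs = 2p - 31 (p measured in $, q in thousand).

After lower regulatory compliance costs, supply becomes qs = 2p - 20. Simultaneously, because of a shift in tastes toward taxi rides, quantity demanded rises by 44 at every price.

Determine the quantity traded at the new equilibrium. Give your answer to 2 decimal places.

Original equilibrium: 179 - 4p = 2p - 31 gives 210 = 6p, so p = 35 and q = 39.
With the change applied: demand qd = 223 - 4p, supply qs = 2p - 20.
Setting them equal: 223 - 4p = 2p - 20 → 243 = 6p, so p = 40.5 and q = 61.

61.00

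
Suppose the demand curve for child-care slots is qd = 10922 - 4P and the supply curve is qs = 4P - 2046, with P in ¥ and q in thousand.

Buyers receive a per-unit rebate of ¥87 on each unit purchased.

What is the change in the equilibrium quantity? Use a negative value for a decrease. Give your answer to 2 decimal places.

Solve the original market: 10922 - 4P = 4P - 2046, hence P = 1621 and q = 4438.
Since buyers' out-of-pocket price is the market price minus the rebate, the effective demand curve becomes qd = 11270 - 4P.
Equate the new curves: 11270 - 4P = 4P - 2046, giving 13316 = 8P, P = 1664.5, q = 4612.
Δq = 4612 − 4438 = +174.00.

+174.00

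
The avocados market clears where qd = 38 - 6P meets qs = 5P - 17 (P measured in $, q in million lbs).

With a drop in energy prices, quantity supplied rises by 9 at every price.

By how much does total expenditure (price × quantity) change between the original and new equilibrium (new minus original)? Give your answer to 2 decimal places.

Initially, 38 - 6P = 5P - 17, so 55 = 11P and P = 5, q = 8.
The new curves are qd = 38 - 6P (demand) and qs = 5P - 8 (supply).
Equate the new curves: 38 - 6P = 5P - 8, giving 46 = 11P, P = 46/11 ≈ 4.1818, q = 142/11 ≈ 12.9091.
Expenditure moves from 5×8 = 40 to 4.1818×12.9091 = 53.9835; change = +13.98.

+13.98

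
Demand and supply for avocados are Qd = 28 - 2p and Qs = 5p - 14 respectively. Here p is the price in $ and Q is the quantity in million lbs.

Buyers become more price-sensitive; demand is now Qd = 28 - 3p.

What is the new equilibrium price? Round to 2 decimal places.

Initially, 28 - 2p = 5p - 14, so 42 = 7p and p = 6, Q = 16.
The new curves are Qd = 28 - 3p (demand) and Qs = 5p - 14 (supply).
Equate the new curves: 28 - 3p = 5p - 14, giving 42 = 8p, p = 5.25, Q = 12.25.

5.25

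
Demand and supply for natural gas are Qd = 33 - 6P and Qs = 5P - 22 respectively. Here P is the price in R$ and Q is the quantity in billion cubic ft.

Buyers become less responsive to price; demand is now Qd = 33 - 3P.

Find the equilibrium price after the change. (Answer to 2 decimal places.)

Original equilibrium: 33 - 6P = 5P - 22 gives 55 = 11P, so P = 5 and Q = 3.
With the change applied: demand Qd = 33 - 3P, supply Qs = 5P - 22.
Clearing the new market: 33 - 3P = 5P - 22, so P = 6.875 and Q = 12.375.

6.88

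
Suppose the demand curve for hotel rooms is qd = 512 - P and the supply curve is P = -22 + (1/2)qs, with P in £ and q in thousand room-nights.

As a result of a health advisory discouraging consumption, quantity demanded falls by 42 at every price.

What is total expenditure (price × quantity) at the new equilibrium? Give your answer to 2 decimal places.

Original equilibrium: 512 - P = 2P + 44 gives 468 = 3P, so P = 156 and q = 356.
The shock moves the curves to qd = 470 - P and qs = 2P + 44.
Equate the new curves: 470 - P = 2P + 44, giving 426 = 3P, P = 142, q = 328.
New expenditure = 142 × 328 = 46576.00.

46576.00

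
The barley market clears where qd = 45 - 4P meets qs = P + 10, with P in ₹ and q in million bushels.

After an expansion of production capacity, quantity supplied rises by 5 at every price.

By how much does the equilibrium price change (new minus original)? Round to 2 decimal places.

-1.00

Original equilibrium: 45 - 4P = P + 10 gives 35 = 5P, so P = 7 and q = 17.
The new curves are qd = 45 - 4P (demand) and qs = P + 15 (supply).
Equate the new curves: 45 - 4P = P + 15, giving 30 = 5P, P = 6, q = 21.
ΔP = 6 − 7 = -1.00.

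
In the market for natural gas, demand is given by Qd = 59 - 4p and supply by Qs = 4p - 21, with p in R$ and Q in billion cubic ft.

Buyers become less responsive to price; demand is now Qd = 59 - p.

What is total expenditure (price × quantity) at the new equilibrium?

Before the shock: 59 - 4p = 4p - 21 ⇒ 80 = 8p ⇒ p = 10, Q = 19.
The new curves are Qd = 59 - p (demand) and Qs = 4p - 21 (supply).
New equilibrium: 59 - p = 4p - 21 ⇒ 80 = 5p ⇒ p = 16, Q = 43.
New expenditure = 16 × 43 = 688.

688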